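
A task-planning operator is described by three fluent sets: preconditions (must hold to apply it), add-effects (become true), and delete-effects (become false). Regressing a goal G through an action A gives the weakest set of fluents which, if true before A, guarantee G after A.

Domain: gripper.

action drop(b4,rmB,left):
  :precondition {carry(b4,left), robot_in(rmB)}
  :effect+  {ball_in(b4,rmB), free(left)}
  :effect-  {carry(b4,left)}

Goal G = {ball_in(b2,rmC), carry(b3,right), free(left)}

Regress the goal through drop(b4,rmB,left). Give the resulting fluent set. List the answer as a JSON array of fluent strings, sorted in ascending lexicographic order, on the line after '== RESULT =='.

Compute (G \ add) ∪ pre:
  G ∩ del = {}  (empty — regression defined)
  G \ add = {ball_in(b2,rmC), carry(b3,right), free(left)} \ {ball_in(b4,rmB), free(left)} = {ball_in(b2,rmC), carry(b3,right)}
  ∪ pre   = {ball_in(b2,rmC), carry(b3,right)} ∪ {carry(b4,left), robot_in(rmB)}
          = {ball_in(b2,rmC), carry(b3,right), carry(b4,left), robot_in(rmB)}

== RESULT ==
["ball_in(b2,rmC)", "carry(b3,right)", "carry(b4,left)", "robot_in(rmB)"]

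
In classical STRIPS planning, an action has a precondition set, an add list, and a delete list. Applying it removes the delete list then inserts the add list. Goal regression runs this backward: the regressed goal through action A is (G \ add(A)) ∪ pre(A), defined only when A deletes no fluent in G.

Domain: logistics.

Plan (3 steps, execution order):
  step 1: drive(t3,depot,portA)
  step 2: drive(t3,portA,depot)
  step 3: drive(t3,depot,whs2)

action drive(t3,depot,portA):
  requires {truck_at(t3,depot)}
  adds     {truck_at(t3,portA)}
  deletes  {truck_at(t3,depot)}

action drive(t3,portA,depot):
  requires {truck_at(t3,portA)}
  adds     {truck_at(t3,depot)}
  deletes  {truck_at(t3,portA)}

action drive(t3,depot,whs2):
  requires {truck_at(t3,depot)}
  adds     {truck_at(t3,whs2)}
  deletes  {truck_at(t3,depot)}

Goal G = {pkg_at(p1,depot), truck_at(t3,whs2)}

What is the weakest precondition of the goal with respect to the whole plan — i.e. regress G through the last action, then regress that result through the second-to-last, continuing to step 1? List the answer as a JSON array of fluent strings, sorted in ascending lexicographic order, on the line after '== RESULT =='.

Regress step by step:
  through step 3 (drive(t3,depot,whs2)): drop {truck_at(t3,whs2)}, keep {pkg_at(p1,depot)}, require {truck_at(t3,depot)}
    → {pkg_at(p1,depot), truck_at(t3,depot)}
  through step 2 (drive(t3,portA,depot)): drop {truck_at(t3,depot)}, keep {pkg_at(p1,depot)}, require {truck_at(t3,portA)}
    → {pkg_at(p1,depot), truck_at(t3,portA)}
  through step 1 (drive(t3,depot,portA)): drop {truck_at(t3,portA)}, keep {pkg_at(p1,depot)}, require {truck_at(t3,depot)}
    → {pkg_at(p1,depot), truck_at(t3,depot)}

== RESULT ==
["pkg_at(p1,depot)", "truck_at(t3,depot)"]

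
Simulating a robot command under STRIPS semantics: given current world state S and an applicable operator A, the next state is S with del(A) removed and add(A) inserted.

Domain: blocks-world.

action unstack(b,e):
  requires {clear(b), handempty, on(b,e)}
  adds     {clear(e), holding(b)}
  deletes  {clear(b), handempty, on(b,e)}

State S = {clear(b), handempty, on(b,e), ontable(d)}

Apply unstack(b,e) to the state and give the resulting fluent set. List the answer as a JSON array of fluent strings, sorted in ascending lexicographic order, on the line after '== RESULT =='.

Compute (S \ del) ∪ add:
  pre ⊆ S: {clear(b), handempty, on(b,e)} ⊆ S  — applicable
  S \ del = {ontable(d)}
  ∪ add   = {clear(e), holding(b), ontable(d)}

== RESULT ==
["clear(e)", "holding(b)", "ontable(d)"]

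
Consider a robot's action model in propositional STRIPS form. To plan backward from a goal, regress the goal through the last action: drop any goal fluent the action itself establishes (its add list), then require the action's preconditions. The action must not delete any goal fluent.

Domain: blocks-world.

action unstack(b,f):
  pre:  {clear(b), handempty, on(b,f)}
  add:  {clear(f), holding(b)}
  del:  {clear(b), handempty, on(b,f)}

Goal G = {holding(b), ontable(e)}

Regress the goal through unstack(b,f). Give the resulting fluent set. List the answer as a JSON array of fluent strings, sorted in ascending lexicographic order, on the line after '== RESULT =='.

Regress:
  G ∩ del = {}  (empty — regression defined)
  G \ add = {holding(b), ontable(e)} \ {clear(f), holding(b)} = {ontable(e)}
  ∪ pre   = {ontable(e)} ∪ {clear(b), handempty, on(b,f)}
          = {clear(b), handempty, on(b,f), ontable(e)}

== RESULT ==
["clear(b)", "handempty", "on(b,f)", "ontable(e)"]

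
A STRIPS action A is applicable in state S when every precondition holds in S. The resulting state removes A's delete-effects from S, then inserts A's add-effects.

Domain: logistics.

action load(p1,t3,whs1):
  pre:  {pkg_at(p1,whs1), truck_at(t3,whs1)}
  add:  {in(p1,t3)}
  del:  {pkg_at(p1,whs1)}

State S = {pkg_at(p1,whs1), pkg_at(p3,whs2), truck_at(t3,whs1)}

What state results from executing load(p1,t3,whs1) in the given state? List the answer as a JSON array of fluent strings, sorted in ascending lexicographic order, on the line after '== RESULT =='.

Progress:
  pre ⊆ S: {pkg_at(p1,whs1), truck_at(t3,whs1)} ⊆ S  — applicable
  S \ del = {pkg_at(p3,whs2), truck_at(t3,whs1)}
  ∪ add   = {in(p1,t3), pkg_at(p3,whs2), truck_at(t3,whs1)}

== RESULT ==
["in(p1,t3)", "pkg_at(p3,whs2)", "truck_at(t3,whs1)"]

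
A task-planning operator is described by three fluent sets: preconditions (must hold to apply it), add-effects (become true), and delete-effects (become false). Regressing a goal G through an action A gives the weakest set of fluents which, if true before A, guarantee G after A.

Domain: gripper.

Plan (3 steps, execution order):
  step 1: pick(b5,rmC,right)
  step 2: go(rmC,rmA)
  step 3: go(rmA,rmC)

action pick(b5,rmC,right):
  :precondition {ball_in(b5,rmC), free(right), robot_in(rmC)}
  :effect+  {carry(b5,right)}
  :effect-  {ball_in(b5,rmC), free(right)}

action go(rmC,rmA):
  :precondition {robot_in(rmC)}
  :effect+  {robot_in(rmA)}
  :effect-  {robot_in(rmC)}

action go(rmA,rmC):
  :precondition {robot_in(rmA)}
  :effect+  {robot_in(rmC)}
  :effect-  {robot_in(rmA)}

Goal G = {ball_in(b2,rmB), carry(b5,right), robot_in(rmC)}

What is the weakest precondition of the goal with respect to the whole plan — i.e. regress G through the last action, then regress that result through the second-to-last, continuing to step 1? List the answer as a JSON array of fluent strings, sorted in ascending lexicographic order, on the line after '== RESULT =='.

Regress step by step:
  through step 3 (go(rmA,rmC)): drop {robot_in(rmC)}, keep {ball_in(b2,rmB), carry(b5,right)}, require {robot_in(rmA)}
    → {ball_in(b2,rmB), carry(b5,right), robot_in(rmA)}
  through step 2 (go(rmC,rmA)): drop {robot_in(rmA)}, keep {ball_in(b2,rmB), carry(b5,right)}, require {robot_in(rmC)}
    → {ball_in(b2,rmB), carry(b5,right), robot_in(rmC)}
  through step 1 (pick(b5,rmC,right)): drop {carry(b5,right)}, keep {ball_in(b2,rmB), robot_in(rmC)}, require {ball_in(b5,rmC), free(right), robot_in(rmC)}
    → {ball_in(b2,rmB), ball_in(b5,rmC), free(right), robot_in(rmC)}

== RESULT ==
["ball_in(b2,rmB)", "ball_in(b5,rmC)", "free(right)", "robot_in(rmC)"]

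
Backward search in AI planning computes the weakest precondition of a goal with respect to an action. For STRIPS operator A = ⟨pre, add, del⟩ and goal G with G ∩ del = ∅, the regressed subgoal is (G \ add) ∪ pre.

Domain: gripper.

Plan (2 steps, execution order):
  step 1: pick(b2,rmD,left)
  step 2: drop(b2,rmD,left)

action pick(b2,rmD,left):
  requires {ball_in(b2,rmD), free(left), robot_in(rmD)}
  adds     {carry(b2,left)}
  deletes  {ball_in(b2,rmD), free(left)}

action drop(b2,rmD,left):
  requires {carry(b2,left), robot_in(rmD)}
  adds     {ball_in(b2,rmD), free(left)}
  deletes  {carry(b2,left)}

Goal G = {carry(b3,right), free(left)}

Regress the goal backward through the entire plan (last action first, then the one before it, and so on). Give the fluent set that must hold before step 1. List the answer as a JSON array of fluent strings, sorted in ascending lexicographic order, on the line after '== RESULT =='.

Work backward from the goal:
  through step 2 (drop(b2,rmD,left)): drop {free(left)}, keep {carry(b3,right)}, require {carry(b2,left), robot_in(rmD)}
    → {carry(b2,left), carry(b3,right), robot_in(rmD)}
  through step 1 (pick(b2,rmD,left)): drop {carry(b2,left)}, keep {carry(b3,right), robot_in(rmD)}, require {ball_in(b2,rmD), free(left), robot_in(rmD)}
    → {ball_in(b2,rmD), carry(b3,right), free(left), robot_in(rmD)}

== RESULT ==
["ball_in(b2,rmD)", "carry(b3,right)", "free(left)", "robot_in(rmD)"]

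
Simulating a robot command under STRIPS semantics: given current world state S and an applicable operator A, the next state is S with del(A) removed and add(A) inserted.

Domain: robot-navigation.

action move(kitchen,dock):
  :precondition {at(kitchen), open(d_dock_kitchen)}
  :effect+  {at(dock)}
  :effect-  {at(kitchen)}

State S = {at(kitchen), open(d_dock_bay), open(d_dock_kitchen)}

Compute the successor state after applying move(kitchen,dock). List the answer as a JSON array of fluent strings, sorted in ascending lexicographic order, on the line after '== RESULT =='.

Progress:
  pre ⊆ S: {at(kitchen), open(d_dock_kitchen)} ⊆ S  — applicable
  S \ del = {open(d_dock_bay), open(d_dock_kitchen)}
  ∪ add   = {at(dock), open(d_dock_bay), open(d_dock_kitchen)}

== RESULT ==
["at(dock)", "open(d_dock_bay)", "open(d_dock_kitchen)"]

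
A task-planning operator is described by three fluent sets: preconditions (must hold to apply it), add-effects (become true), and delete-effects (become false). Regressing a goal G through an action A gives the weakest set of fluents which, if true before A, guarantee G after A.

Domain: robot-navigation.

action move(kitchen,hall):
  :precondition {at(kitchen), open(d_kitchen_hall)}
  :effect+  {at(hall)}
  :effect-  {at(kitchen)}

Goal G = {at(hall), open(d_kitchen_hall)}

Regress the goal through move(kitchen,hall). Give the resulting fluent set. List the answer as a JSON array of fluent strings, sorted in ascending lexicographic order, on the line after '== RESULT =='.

Regress:
  G ∩ del = {}  (empty — regression defined)
  G \ add = {at(hall), open(d_kitchen_hall)} \ {at(hall)} = {open(d_kitchen_hall)}
  ∪ pre   = {open(d_kitchen_hall)} ∪ {at(kitchen), open(d_kitchen_hall)}
          = {at(kitchen), open(d_kitchen_hall)}

== RESULT ==
["at(kitchen)", "open(d_kitchen_hall)"]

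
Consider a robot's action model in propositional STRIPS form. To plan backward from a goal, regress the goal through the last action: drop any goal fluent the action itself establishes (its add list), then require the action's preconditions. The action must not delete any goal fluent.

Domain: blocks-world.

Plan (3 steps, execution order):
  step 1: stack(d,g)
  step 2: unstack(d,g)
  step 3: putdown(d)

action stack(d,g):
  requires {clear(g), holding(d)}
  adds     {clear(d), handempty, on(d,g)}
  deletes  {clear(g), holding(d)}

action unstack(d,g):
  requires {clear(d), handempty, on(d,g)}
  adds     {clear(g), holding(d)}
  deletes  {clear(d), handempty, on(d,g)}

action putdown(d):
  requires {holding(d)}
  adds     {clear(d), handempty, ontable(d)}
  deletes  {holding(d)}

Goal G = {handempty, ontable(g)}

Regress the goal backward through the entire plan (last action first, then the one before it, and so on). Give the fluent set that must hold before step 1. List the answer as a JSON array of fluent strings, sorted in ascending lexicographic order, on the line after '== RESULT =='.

Work backward from the goal:
  through step 3 (putdown(d)): drop {handempty}, keep {ontable(g)}, require {holding(d)}
    → {holding(d), ontable(g)}
  through step 2 (unstack(d,g)): drop {holding(d)}, keep {ontable(g)}, require {clear(d), handempty, on(d,g)}
    → {clear(d), handempty, on(d,g), ontable(g)}
  through step 1 (stack(d,g)): drop {clear(d), handempty, on(d,g)}, keep {ontable(g)}, require {clear(g), holding(d)}
    → {clear(g), holding(d), ontable(g)}

== RESULT ==
["clear(g)", "holding(d)", "ontable(g)"]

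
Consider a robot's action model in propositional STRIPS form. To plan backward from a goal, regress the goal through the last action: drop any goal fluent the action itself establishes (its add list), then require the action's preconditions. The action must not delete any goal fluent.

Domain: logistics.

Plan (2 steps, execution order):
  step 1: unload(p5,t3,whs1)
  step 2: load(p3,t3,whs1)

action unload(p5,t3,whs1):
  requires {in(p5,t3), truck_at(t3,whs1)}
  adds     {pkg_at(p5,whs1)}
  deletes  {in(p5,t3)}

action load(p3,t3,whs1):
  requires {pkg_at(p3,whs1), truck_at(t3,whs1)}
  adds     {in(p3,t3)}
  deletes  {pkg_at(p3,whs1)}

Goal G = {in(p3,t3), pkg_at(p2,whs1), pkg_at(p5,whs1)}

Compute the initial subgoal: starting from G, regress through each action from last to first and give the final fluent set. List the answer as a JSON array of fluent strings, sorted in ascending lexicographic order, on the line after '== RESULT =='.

Regress step by step:
  through step 2 (load(p3,t3,whs1)): drop {in(p3,t3)}, keep {pkg_at(p2,whs1), pkg_at(p5,whs1)}, require {pkg_at(p3,whs1), truck_at(t3,whs1)}
    → {pkg_at(p2,whs1), pkg_at(p3,whs1), pkg_at(p5,whs1), truck_at(t3,whs1)}
  through step 1 (unload(p5,t3,whs1)): drop {pkg_at(p5,whs1)}, keep {pkg_at(p2,whs1), pkg_at(p3,whs1), truck_at(t3,whs1)}, require {in(p5,t3), truck_at(t3,whs1)}
    → {in(p5,t3), pkg_at(p2,whs1), pkg_at(p3,whs1), truck_at(t3,whs1)}

== RESULT ==
["in(p5,t3)", "pkg_at(p2,whs1)", "pkg_at(p3,whs1)", "truck_at(t3,whs1)"]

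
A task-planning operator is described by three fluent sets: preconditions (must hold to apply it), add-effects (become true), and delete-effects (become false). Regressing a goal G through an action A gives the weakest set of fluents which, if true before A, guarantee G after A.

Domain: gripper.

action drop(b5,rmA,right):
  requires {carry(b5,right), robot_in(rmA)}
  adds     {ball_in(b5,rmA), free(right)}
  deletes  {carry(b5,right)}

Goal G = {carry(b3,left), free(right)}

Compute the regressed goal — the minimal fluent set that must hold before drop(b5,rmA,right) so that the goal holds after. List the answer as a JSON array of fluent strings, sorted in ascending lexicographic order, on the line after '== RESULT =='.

Compute (G \ add) ∪ pre:
  G ∩ del = {}  (empty — regression defined)
  G \ add = {carry(b3,left), free(right)} \ {ball_in(b5,rmA), free(right)} = {carry(b3,left)}
  ∪ pre   = {carry(b3,left)} ∪ {carry(b5,right), robot_in(rmA)}
          = {carry(b3,left), carry(b5,right), robot_in(rmA)}

== RESULT ==
["carry(b3,left)", "carry(b5,right)", "robot_in(rmA)"]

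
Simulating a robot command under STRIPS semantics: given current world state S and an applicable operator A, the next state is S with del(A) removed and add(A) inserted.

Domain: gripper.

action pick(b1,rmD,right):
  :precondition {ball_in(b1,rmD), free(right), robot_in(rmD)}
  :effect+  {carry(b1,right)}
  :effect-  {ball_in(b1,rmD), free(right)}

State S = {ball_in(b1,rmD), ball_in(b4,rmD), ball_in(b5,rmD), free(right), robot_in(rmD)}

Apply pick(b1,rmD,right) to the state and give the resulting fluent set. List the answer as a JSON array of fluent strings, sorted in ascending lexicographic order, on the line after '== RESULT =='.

Compute (S \ del) ∪ add:
  pre ⊆ S: {ball_in(b1,rmD), free(right), robot_in(rmD)} ⊆ S  — applicable
  S \ del = {ball_in(b4,rmD), ball_in(b5,rmD), robot_in(rmD)}
  ∪ add   = {ball_in(b4,rmD), ball_in(b5,rmD), carry(b1,right), robot_in(rmD)}

== RESULT ==
["ball_in(b4,rmD)", "ball_in(b5,rmD)", "carry(b1,right)", "robot_in(rmD)"]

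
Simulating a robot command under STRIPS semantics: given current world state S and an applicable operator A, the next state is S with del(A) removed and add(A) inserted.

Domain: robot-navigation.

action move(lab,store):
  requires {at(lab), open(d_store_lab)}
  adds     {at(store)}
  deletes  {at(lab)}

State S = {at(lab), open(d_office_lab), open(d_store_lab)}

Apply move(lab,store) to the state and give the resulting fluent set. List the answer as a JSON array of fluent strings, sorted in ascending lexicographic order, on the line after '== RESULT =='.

Compute (S \ del) ∪ add:
  pre ⊆ S: {at(lab), open(d_store_lab)} ⊆ S  — applicable
  S \ del = {open(d_office_lab), open(d_store_lab)}
  ∪ add   = {at(store), open(d_office_lab), open(d_store_lab)}

== RESULT ==
["at(store)", "open(d_office_lab)", "open(d_store_lab)"]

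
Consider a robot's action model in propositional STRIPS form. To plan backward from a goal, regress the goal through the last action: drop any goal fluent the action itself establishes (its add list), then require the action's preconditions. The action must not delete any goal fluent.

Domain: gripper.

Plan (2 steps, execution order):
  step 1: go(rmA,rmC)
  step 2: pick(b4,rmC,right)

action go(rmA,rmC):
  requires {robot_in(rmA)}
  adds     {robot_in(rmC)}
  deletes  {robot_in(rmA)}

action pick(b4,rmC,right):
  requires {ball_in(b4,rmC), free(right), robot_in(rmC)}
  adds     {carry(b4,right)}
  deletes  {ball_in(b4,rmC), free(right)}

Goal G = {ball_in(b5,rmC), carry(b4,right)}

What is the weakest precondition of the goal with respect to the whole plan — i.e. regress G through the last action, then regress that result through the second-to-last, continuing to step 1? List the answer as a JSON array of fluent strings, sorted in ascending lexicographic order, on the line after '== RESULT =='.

Work backward from the goal:
  through step 2 (pick(b4,rmC,right)): drop {carry(b4,right)}, keep {ball_in(b5,rmC)}, require {ball_in(b4,rmC), free(right), robot_in(rmC)}
    → {ball_in(b4,rmC), ball_in(b5,rmC), free(right), robot_in(rmC)}
  through step 1 (go(rmA,rmC)): drop {robot_in(rmC)}, keep {ball_in(b4,rmC), ball_in(b5,rmC), free(right)}, require {robot_in(rmA)}
    → {ball_in(b4,rmC), ball_in(b5,rmC), free(right), robot_in(rmA)}

== RESULT ==
["ball_in(b4,rmC)", "ball_in(b5,rmC)", "free(right)", "robot_in(rmA)"]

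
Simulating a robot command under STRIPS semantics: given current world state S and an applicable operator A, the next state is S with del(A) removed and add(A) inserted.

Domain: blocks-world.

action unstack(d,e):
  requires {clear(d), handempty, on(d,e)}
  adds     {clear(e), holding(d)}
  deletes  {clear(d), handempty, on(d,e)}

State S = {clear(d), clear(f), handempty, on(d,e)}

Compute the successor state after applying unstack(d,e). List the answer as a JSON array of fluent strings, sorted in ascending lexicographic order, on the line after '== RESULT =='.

Progress:
  pre ⊆ S: {clear(d), handempty, on(d,e)} ⊆ S  — applicable
  S \ del = {clear(f)}
  ∪ add   = {clear(e), clear(f), holding(d)}

== RESULT ==
["clear(e)", "clear(f)", "holding(d)"]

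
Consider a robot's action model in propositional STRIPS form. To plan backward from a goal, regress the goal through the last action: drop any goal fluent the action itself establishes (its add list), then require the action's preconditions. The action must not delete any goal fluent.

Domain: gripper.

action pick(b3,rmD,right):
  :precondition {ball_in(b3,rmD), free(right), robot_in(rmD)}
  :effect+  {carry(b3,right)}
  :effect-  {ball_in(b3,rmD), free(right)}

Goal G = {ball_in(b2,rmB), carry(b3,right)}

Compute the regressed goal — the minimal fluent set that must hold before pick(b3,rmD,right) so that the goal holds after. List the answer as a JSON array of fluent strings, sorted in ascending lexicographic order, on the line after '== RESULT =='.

Compute (G \ add) ∪ pre:
  G ∩ del = {}  (empty — regression defined)
  G \ add = {ball_in(b2,rmB), carry(b3,right)} \ {carry(b3,right)} = {ball_in(b2,rmB)}
  ∪ pre   = {ball_in(b2,rmB)} ∪ {ball_in(b3,rmD), free(right), robot_in(rmD)}
          = {ball_in(b2,rmB), ball_in(b3,rmD), free(right), robot_in(rmD)}

== RESULT ==
["ball_in(b2,rmB)", "ball_in(b3,rmD)", "free(right)", "robot_in(rmD)"]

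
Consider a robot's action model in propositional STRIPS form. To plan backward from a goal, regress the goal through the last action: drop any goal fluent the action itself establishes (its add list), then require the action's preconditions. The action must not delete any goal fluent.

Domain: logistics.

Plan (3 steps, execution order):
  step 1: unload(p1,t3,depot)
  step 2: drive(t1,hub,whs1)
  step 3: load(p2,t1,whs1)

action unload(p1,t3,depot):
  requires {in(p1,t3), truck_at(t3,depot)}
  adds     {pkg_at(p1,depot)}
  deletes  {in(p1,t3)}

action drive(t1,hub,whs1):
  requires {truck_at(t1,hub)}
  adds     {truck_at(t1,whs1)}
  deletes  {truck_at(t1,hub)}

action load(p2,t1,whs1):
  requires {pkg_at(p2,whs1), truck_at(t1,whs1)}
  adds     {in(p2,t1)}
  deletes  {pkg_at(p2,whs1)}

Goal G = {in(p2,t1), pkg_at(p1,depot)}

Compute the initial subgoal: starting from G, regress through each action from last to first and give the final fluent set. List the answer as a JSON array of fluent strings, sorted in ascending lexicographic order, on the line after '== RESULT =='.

Regress step by step:
  through step 3 (load(p2,t1,whs1)): drop {in(p2,t1)}, keep {pkg_at(p1,depot)}, require {pkg_at(p2,whs1), truck_at(t1,whs1)}
    → {pkg_at(p1,depot), pkg_at(p2,whs1), truck_at(t1,whs1)}
  through step 2 (drive(t1,hub,whs1)): drop {truck_at(t1,whs1)}, keep {pkg_at(p1,depot), pkg_at(p2,whs1)}, require {truck_at(t1,hub)}
    → {pkg_at(p1,depot), pkg_at(p2,whs1), truck_at(t1,hub)}
  through step 1 (unload(p1,t3,depot)): drop {pkg_at(p1,depot)}, keep {pkg_at(p2,whs1), truck_at(t1,hub)}, require {in(p1,t3), truck_at(t3,depot)}
    → {in(p1,t3), pkg_at(p2,whs1), truck_at(t1,hub), truck_at(t3,depot)}

== RESULT ==
["in(p1,t3)", "pkg_at(p2,whs1)", "truck_at(t1,hub)", "truck_at(t3,depot)"]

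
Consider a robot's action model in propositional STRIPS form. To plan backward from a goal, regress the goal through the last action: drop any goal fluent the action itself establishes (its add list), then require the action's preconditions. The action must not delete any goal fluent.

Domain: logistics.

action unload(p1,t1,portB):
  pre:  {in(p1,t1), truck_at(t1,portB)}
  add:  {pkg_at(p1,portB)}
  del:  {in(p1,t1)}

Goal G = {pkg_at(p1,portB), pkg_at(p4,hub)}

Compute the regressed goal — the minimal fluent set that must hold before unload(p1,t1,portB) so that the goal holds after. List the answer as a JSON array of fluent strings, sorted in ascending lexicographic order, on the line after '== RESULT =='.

Compute (G \ add) ∪ pre:
  G ∩ del = {}  (empty — regression defined)
  G \ add = {pkg_at(p1,portB), pkg_at(p4,hub)} \ {pkg_at(p1,portB)} = {pkg_at(p4,hub)}
  ∪ pre   = {pkg_at(p4,hub)} ∪ {in(p1,t1), truck_at(t1,portB)}
          = {in(p1,t1), pkg_at(p4,hub), truck_at(t1,portB)}

== RESULT ==
["in(p1,t1)", "pkg_at(p4,hub)", "truck_at(t1,portB)"]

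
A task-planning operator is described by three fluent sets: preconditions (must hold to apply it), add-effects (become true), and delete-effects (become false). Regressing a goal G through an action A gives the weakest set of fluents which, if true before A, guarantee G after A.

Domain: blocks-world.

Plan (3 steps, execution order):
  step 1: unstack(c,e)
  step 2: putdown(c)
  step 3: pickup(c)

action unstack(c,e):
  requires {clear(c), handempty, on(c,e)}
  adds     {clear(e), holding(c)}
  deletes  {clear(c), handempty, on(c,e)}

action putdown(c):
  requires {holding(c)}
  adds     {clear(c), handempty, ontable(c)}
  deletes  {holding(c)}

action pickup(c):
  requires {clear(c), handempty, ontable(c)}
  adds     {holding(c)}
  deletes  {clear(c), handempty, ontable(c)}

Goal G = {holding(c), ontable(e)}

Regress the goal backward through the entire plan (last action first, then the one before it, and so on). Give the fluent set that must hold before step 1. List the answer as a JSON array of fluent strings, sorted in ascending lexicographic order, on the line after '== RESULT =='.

Work backward from the goal:
  through step 3 (pickup(c)): drop {holding(c)}, keep {ontable(e)}, require {clear(c), handempty, ontable(c)}
    → {clear(c), handempty, ontable(c), ontable(e)}
  through step 2 (putdown(c)): drop {clear(c), handempty, ontable(c)}, keep {ontable(e)}, require {holding(c)}
    → {holding(c), ontable(e)}
  through step 1 (unstack(c,e)): drop {holding(c)}, keep {ontable(e)}, require {clear(c), handempty, on(c,e)}
    → {clear(c), handempty, on(c,e), ontable(e)}

== RESULT ==
["clear(c)", "handempty", "on(c,e)", "ontable(e)"]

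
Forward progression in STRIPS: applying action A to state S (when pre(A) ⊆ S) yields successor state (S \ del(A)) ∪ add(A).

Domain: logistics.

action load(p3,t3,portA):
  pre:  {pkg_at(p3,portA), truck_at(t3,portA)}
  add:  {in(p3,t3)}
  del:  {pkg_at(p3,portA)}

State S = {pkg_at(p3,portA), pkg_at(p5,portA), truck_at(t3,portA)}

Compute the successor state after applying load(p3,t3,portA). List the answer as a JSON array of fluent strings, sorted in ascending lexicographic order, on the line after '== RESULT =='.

Progress:
  pre ⊆ S: {pkg_at(p3,portA), truck_at(t3,portA)} ⊆ S  — applicable
  S \ del = {pkg_at(p5,portA), truck_at(t3,portA)}
  ∪ add   = {in(p3,t3), pkg_at(p5,portA), truck_at(t3,portA)}

== RESULT ==
["in(p3,t3)", "pkg_at(p5,portA)", "truck_at(t3,portA)"]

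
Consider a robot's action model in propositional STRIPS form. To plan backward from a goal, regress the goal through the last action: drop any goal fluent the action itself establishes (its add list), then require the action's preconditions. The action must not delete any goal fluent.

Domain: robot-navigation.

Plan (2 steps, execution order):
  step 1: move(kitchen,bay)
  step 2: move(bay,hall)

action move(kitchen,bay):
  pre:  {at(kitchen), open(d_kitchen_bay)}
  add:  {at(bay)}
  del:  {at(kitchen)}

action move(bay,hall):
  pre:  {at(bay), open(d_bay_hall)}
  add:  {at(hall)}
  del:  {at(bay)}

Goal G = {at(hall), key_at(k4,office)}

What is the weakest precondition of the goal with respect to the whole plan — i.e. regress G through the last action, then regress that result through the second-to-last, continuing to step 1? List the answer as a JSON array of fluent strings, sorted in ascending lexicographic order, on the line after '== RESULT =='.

Regress step by step:
  through step 2 (move(bay,hall)): drop {at(hall)}, keep {key_at(k4,office)}, require {at(bay), open(d_bay_hall)}
    → {at(bay), key_at(k4,office), open(d_bay_hall)}
  through step 1 (move(kitchen,bay)): drop {at(bay)}, keep {key_at(k4,office), open(d_bay_hall)}, require {at(kitchen), open(d_kitchen_bay)}
    → {at(kitchen), key_at(k4,office), open(d_bay_hall), open(d_kitchen_bay)}

== RESULT ==
["at(kitchen)", "key_at(k4,office)", "open(d_bay_hall)", "open(d_kitchen_bay)"]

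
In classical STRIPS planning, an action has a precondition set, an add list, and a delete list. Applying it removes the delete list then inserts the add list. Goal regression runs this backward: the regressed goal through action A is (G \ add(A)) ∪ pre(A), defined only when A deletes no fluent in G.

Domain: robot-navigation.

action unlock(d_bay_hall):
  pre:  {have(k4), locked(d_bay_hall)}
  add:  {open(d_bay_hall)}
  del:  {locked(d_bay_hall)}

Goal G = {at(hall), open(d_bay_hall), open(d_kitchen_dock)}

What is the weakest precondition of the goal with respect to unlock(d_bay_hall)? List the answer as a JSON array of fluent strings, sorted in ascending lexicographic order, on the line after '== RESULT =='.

Regress:
  G ∩ del = {}  (empty — regression defined)
  G \ add = {at(hall), open(d_bay_hall), open(d_kitchen_dock)} \ {open(d_bay_hall)} = {at(hall), open(d_kitchen_dock)}
  ∪ pre   = {at(hall), open(d_kitchen_dock)} ∪ {have(k4), locked(d_bay_hall)}
          = {at(hall), have(k4), locked(d_bay_hall), open(d_kitchen_dock)}

== RESULT ==
["at(hall)", "have(k4)", "locked(d_bay_hall)", "open(d_kitchen_dock)"]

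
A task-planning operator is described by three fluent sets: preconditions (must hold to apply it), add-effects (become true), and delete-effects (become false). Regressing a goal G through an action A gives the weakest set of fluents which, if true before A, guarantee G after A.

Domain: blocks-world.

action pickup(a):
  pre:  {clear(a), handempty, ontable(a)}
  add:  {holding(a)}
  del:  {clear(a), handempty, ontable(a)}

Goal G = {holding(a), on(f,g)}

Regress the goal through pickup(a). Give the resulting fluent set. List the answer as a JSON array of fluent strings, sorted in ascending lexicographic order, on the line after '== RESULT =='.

Regress:
  G ∩ del = {}  (empty — regression defined)
  G \ add = {holding(a), on(f,g)} \ {holding(a)} = {on(f,g)}
  ∪ pre   = {on(f,g)} ∪ {clear(a), handempty, ontable(a)}
          = {clear(a), handempty, on(f,g), ontable(a)}

== RESULT ==
["clear(a)", "handempty", "on(f,g)", "ontable(a)"]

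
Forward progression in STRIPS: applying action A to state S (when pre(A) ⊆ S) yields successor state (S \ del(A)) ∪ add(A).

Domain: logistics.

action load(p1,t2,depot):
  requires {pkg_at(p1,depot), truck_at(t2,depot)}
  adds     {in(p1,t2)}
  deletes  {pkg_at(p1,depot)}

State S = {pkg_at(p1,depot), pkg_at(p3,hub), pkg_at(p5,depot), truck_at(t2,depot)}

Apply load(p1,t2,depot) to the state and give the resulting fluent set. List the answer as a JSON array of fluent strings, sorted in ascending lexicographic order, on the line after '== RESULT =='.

Progress:
  pre ⊆ S: {pkg_at(p1,depot), truck_at(t2,depot)} ⊆ S  — applicable
  S \ del = {pkg_at(p3,hub), pkg_at(p5,depot), truck_at(t2,depot)}
  ∪ add   = {in(p1,t2), pkg_at(p3,hub), pkg_at(p5,depot), truck_at(t2,depot)}

== RESULT ==
["in(p1,t2)", "pkg_at(p3,hub)", "pkg_at(p5,depot)", "truck_at(t2,depot)"]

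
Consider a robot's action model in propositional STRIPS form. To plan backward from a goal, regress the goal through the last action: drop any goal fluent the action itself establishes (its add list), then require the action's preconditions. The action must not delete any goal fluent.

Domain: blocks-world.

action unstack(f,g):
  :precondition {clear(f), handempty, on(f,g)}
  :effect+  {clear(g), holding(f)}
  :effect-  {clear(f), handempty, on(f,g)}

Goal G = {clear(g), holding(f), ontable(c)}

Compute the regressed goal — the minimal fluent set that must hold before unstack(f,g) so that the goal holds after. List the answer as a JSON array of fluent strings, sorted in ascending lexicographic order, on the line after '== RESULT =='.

Regress:
  G ∩ del = {}  (empty — regression defined)
  G \ add = {clear(g), holding(f), ontable(c)} \ {clear(g), holding(f)} = {ontable(c)}
  ∪ pre   = {ontable(c)} ∪ {clear(f), handempty, on(f,g)}
          = {clear(f), handempty, on(f,g), ontable(c)}

== RESULT ==
["clear(f)", "handempty", "on(f,g)", "ontable(c)"]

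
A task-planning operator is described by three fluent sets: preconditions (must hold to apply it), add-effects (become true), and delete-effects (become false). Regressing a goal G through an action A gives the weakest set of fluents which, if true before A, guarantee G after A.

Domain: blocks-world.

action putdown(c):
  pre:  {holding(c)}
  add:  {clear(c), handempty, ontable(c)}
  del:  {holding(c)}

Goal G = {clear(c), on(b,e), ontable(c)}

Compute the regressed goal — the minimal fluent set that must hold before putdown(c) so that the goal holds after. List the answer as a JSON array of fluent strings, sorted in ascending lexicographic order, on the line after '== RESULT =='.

Regress:
  G ∩ del = {}  (empty — regression defined)
  G \ add = {clear(c), on(b,e), ontable(c)} \ {clear(c), handempty, ontable(c)} = {on(b,e)}
  ∪ pre   = {on(b,e)} ∪ {holding(c)}
          = {holding(c), on(b,e)}

== RESULT ==
["holding(c)", "on(b,e)"]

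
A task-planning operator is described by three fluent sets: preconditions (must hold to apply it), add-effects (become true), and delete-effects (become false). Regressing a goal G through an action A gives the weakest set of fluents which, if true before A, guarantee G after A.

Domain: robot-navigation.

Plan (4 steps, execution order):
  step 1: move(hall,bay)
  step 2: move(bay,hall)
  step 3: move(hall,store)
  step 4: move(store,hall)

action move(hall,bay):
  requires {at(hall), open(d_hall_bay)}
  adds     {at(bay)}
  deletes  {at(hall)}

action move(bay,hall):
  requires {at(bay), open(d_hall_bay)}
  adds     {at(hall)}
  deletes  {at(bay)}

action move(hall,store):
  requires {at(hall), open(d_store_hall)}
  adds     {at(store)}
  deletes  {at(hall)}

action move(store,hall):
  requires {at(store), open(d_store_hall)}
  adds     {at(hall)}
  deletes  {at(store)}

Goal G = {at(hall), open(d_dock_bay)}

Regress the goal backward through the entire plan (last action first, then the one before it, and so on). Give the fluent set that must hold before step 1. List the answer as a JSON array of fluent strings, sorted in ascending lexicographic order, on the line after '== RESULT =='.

Work backward from the goal:
  through step 4 (move(store,hall)): drop {at(hall)}, keep {open(d_dock_bay)}, require {at(store), open(d_store_hall)}
    → {at(store), open(d_dock_bay), open(d_store_hall)}
  through step 3 (move(hall,store)): drop {at(store)}, keep {open(d_dock_bay), open(d_store_hall)}, require {at(hall), open(d_store_hall)}
    → {at(hall), open(d_dock_bay), open(d_store_hall)}
  through step 2 (move(bay,hall)): drop {at(hall)}, keep {open(d_dock_bay), open(d_store_hall)}, require {at(bay), open(d_hall_bay)}
    → {at(bay), open(d_dock_bay), open(d_hall_bay), open(d_store_hall)}
  through step 1 (move(hall,bay)): drop {at(bay)}, keep {open(d_dock_bay), open(d_hall_bay), open(d_store_hall)}, require {at(hall), open(d_hall_bay)}
    → {at(hall), open(d_dock_bay), open(d_hall_bay), open(d_store_hall)}

== RESULT ==
["at(hall)", "open(d_dock_bay)", "open(d_hall_bay)", "open(d_store_hall)"]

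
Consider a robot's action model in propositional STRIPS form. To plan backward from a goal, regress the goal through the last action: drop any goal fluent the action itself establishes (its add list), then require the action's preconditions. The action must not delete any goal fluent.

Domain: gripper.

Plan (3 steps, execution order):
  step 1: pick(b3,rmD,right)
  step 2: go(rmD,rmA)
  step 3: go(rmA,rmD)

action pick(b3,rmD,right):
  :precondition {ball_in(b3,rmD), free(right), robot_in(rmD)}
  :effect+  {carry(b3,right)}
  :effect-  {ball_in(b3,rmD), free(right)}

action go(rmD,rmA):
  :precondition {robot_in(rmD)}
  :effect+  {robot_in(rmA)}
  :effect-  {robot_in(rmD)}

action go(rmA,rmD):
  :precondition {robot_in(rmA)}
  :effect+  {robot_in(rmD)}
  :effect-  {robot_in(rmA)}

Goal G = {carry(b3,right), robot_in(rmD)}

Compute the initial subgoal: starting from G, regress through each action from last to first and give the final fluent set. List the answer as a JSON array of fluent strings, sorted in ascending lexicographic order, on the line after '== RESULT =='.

Work backward from the goal:
  through step 3 (go(rmA,rmD)): drop {robot_in(rmD)}, keep {carry(b3,right)}, require {robot_in(rmA)}
    → {carry(b3,right), robot_in(rmA)}
  through step 2 (go(rmD,rmA)): drop {robot_in(rmA)}, keep {carry(b3,right)}, require {robot_in(rmD)}
    → {carry(b3,right), robot_in(rmD)}
  through step 1 (pick(b3,rmD,right)): drop {carry(b3,right)}, keep {robot_in(rmD)}, require {ball_in(b3,rmD), free(right), robot_in(rmD)}
    → {ball_in(b3,rmD), free(right), robot_in(rmD)}

== RESULT ==
["ball_in(b3,rmD)", "free(right)", "robot_in(rmD)"]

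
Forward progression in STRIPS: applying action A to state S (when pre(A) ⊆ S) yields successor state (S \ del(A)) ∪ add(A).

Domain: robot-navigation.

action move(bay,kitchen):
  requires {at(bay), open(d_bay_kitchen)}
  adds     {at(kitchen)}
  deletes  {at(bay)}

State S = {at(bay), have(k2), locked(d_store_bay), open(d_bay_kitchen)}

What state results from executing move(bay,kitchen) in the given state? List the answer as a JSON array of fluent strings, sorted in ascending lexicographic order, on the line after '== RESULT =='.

Compute (S \ del) ∪ add:
  pre ⊆ S: {at(bay), open(d_bay_kitchen)} ⊆ S  — applicable
  S \ del = {have(k2), locked(d_store_bay), open(d_bay_kitchen)}
  ∪ add   = {at(kitchen), have(k2), locked(d_store_bay), open(d_bay_kitchen)}

== RESULT ==
["at(kitchen)", "have(k2)", "locked(d_store_bay)", "open(d_bay_kitchen)"]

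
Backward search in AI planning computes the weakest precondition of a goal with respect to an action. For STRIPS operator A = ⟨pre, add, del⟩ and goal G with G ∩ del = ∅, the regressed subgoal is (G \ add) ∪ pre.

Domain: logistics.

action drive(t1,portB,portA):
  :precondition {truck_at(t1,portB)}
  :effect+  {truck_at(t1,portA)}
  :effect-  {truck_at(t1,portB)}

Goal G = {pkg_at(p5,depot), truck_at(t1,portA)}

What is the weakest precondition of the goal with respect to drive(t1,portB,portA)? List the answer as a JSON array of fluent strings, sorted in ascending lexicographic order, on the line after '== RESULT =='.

Regress:
  G ∩ del = {}  (empty — regression defined)
  G \ add = {pkg_at(p5,depot), truck_at(t1,portA)} \ {truck_at(t1,portA)} = {pkg_at(p5,depot)}
  ∪ pre   = {pkg_at(p5,depot)} ∪ {truck_at(t1,portB)}
          = {pkg_at(p5,depot), truck_at(t1,portB)}

== RESULT ==
["pkg_at(p5,depot)", "truck_at(t1,portB)"]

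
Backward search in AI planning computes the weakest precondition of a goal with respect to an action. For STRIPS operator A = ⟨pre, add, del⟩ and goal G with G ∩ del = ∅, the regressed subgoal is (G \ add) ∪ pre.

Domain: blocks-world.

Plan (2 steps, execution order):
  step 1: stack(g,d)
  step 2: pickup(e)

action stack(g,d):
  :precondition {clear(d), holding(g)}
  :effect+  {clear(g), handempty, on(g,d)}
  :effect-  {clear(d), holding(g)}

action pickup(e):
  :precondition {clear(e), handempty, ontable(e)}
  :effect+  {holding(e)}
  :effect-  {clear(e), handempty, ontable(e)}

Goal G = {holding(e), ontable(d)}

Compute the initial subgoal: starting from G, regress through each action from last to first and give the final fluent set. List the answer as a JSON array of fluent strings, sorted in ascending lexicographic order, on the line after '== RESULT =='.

Regress step by step:
  through step 2 (pickup(e)): drop {holding(e)}, keep {ontable(d)}, require {clear(e), handempty, ontable(e)}
    → {clear(e), handempty, ontable(d), ontable(e)}
  through step 1 (stack(g,d)): drop {handempty}, keep {clear(e), ontable(d), ontable(e)}, require {clear(d), holding(g)}
    → {clear(d), clear(e), holding(g), ontable(d), ontable(e)}

== RESULT ==
["clear(d)", "clear(e)", "holding(g)", "ontable(d)", "ontable(e)"]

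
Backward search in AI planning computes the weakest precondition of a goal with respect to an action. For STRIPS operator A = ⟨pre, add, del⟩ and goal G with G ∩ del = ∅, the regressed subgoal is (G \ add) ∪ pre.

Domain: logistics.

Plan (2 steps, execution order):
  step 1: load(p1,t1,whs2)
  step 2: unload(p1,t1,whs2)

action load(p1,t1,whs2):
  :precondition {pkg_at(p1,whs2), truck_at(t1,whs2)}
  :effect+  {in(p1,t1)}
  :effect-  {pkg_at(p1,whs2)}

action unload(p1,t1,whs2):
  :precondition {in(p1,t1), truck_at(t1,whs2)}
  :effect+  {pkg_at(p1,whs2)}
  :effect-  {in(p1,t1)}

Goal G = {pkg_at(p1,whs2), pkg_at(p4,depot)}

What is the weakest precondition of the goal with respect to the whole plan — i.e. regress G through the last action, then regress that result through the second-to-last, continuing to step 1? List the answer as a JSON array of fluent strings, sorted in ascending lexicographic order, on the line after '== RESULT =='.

Work backward from the goal:
  through step 2 (unload(p1,t1,whs2)): drop {pkg_at(p1,whs2)}, keep {pkg_at(p4,depot)}, require {in(p1,t1), truck_at(t1,whs2)}
    → {in(p1,t1), pkg_at(p4,depot), truck_at(t1,whs2)}
  through step 1 (load(p1,t1,whs2)): drop {in(p1,t1)}, keep {pkg_at(p4,depot), truck_at(t1,whs2)}, require {pkg_at(p1,whs2), truck_at(t1,whs2)}
    → {pkg_at(p1,whs2), pkg_at(p4,depot), truck_at(t1,whs2)}

== RESULT ==
["pkg_at(p1,whs2)", "pkg_at(p4,depot)", "truck_at(t1,whs2)"]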